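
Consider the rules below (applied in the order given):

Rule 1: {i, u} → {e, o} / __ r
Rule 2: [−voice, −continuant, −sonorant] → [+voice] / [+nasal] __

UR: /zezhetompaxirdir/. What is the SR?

Rule 1 (pre-rhotic lowering): /i/ is a high vowel immediately before /r/, so it lowers to [e]. /i/ is a high vowel immediately before /r/, so it lowers to [e]. /zezhetompaxirdir/ → zezhetompaxerder.
Rule 2 (post-nasal voicing): /p/ is a voiceless stop immediately after the nasal /m/, so it voices to [b]. /zezhetompaxerder/ → zezhetombaxerder.

zezhetombaxerder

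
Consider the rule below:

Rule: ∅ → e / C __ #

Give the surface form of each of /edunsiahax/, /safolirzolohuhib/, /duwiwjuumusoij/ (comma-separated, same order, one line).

edunsiahaxe, safolirzolohuhibe, duwiwjuumusoije

/edunsiahax/: the form ends in the consonant /x/, so [e] is inserted word-finally. → [edunsiahaxe].
/safolirzolohuhib/: the form ends in the consonant /b/, so [e] is inserted word-finally. → [safolirzolohuhibe].
/duwiwjuumusoij/: the form ends in the consonant /j/, so [e] is inserted word-finally. → [duwiwjuumusoije].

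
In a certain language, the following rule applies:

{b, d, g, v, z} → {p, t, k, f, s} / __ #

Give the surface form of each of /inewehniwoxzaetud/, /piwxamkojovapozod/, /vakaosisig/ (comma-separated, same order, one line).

inewehniwoxzaetut, piwxamkojovapozot, vakaosisik

/inewehniwoxzaetud/: /d/ is a voiced obstruent in word-final position, so it devoices to [t]. → [inewehniwoxzaetut].
/piwxamkojovapozod/: /d/ is a voiced obstruent in word-final position, so it devoices to [t]. → [piwxamkojovapozot].
/vakaosisig/: /g/ is a voiced obstruent in word-final position, so it devoices to [k]. → [vakaosisik].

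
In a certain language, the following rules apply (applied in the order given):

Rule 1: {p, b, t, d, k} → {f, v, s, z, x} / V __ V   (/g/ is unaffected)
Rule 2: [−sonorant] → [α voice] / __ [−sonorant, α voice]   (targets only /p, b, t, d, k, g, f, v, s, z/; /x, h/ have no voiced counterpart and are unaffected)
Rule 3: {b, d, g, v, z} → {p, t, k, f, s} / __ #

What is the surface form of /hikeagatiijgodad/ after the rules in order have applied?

hixeagasiijgozat

Rule 1 (intervocalic spirantization): /k/ is a stop between vowels /i/ and /e/, so it spirantizes to the fricative [x]. /t/ is a stop between vowels /a/ and /i/, so it spirantizes to the fricative [s]. /d/ is a stop between vowels /o/ and /a/, so it spirantizes to the fricative [z]. /hikeagatiijgodad/ → hixeagasiijgozad.
Rule 2 (regressive voicing assimilation): no segment meets the environment; /hixeagasiijgozad/ is unchanged.
Rule 3 (final devoicing): /d/ is a voiced obstruent in word-final position, so it devoices to [t]. /hixeagasiijgozad/ → hixeagasiijgozat.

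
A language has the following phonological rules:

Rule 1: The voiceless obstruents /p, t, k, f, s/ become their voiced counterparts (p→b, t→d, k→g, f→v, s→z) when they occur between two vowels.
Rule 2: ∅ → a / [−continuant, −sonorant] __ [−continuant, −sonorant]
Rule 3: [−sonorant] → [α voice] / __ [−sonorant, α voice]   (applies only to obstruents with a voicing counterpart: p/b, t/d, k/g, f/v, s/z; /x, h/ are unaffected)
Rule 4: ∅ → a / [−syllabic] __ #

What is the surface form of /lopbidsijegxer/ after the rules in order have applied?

lopabitsijekxera

Rule 1 (intervocalic voicing): no segment meets the environment; /lopbidsijegxer/ is unchanged.
Rule 2 (stop-cluster a-epenthesis): /p/ and /b/ form a stop–stop cluster, so [a] is inserted between them. /lopbidsijegxer/ → lopabidsijegxer.
Rule 3 (regressive voicing assimilation): /d/ precedes the voiceless obstruent /s/, so it devoices to [t] by assimilation. /g/ precedes the voiceless obstruent /x/, so it devoices to [k] by assimilation. /lopabidsijegxer/ → lopabitsijekxer.
Rule 4 (final a-epenthesis): the form ends in the consonant /r/, so [a] is inserted word-finally. /lopabitsijekxer/ → lopabitsijekxera.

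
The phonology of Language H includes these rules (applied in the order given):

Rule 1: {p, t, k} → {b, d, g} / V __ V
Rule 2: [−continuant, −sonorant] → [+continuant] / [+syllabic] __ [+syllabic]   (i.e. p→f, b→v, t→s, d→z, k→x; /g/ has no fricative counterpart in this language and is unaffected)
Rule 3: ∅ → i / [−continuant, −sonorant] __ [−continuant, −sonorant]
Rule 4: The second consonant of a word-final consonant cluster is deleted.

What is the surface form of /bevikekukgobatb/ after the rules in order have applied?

bevigegukigovatib

Rule 1 (intervocalic voicing): /k/ is a voiceless stop between vowels /i/ and /e/, so it voices to [g]. /k/ is a voiceless stop between vowels /e/ and /u/, so it voices to [g]. /bevikekukgobatb/ → bevigegukgobatb.
Rule 2 (intervocalic spirantization): /b/ is a stop between vowels /o/ and /a/, so it spirantizes to the fricative [v]. /bevigegukgobatb/ → bevigegukgovatb.
Rule 3 (stop-cluster i-epenthesis): /k/ and /g/ form a stop–stop cluster, so [i] is inserted between them. /t/ and /b/ form a stop–stop cluster, so [i] is inserted between them. /bevigegukgovatb/ → bevigegukigovatib.
Rule 4 (final cluster simplification): no segment meets the environment; /bevigegukigovatib/ is unchanged.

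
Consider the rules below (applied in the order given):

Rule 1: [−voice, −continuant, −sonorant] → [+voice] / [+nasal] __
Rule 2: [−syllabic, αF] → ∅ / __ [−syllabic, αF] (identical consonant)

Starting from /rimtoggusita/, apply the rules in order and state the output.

rimdogusita

Rule 1 (post-nasal voicing): /t/ is a voiceless stop immediately after the nasal /m/, so it voices to [d]. /rimtoggusita/ → rimdoggusita.
Rule 2 (degemination): /gg/ is a geminate; the first /g/ deletes. /rimdoggusita/ → rimdogusita.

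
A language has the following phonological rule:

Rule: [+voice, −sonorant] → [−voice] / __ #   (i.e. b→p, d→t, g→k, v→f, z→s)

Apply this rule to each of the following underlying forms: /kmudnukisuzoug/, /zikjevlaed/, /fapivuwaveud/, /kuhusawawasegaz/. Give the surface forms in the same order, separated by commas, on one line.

kmudnukisuzouk, zikjevlaet, fapivuwaveut, kuhusawawasegas

/kmudnukisuzoug/: /g/ is a voiced obstruent in word-final position, so it devoices to [k]. → [kmudnukisuzouk].
/zikjevlaed/: /d/ is a voiced obstruent in word-final position, so it devoices to [t]. → [zikjevlaet].
/fapivuwaveud/: /d/ is a voiced obstruent in word-final position, so it devoices to [t]. → [fapivuwaveut].
/kuhusawawasegaz/: /z/ is a voiced obstruent in word-final position, so it devoices to [s]. → [kuhusawawasegas].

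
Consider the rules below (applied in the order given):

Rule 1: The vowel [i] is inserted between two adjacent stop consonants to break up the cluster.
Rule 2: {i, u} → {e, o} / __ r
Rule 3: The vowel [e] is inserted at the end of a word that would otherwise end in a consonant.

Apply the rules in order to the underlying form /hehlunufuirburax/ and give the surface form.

Rule 1 (stop-cluster i-epenthesis): no segment meets the environment; /hehlunufuirburax/ is unchanged.
Rule 2 (pre-rhotic lowering): /i/ is a high vowel immediately before /r/, so it lowers to [e]. /u/ is a high vowel immediately before /r/, so it lowers to [o]. /hehlunufuirburax/ → hehlunufuerborax.
Rule 3 (final e-epenthesis): the form ends in the consonant /x/, so [e] is inserted word-finally. /hehlunufuerborax/ → hehlunufuerboraxe.

hehlunufuerboraxe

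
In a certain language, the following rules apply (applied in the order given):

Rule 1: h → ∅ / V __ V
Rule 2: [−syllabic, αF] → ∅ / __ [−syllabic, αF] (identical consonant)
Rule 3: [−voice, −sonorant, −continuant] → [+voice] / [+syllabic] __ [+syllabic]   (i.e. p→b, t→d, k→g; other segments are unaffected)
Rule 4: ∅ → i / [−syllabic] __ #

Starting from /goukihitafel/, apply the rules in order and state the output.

Rule 1 (intervocalic h-deletion): /h/ occurs between vowels /i/ and /i/, so it deletes. /goukihitafel/ → goukiitafel.
Rule 2 (degemination): no segment meets the environment; /goukiitafel/ is unchanged.
Rule 3 (intervocalic voicing): /k/ is a voiceless stop between vowels /u/ and /i/, so it voices to [g]. /t/ is a voiceless stop between vowels /i/ and /a/, so it voices to [d]. /goukiitafel/ → gougiidafel.
Rule 4 (final i-epenthesis): the form ends in the consonant /l/, so [i] is inserted word-finally. /gougiidafel/ → gougiidafeli.

gougiidafeli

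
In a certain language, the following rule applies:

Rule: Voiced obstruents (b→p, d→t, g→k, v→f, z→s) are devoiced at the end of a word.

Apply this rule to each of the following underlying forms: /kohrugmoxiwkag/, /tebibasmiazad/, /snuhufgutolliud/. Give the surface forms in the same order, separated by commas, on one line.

kohrugmoxiwkak, tebibasmiazat, snuhufgutolliut

/kohrugmoxiwkag/: /g/ is a voiced obstruent in word-final position, so it devoices to [k]. → [kohrugmoxiwkak].
/tebibasmiazad/: /d/ is a voiced obstruent in word-final position, so it devoices to [t]. → [tebibasmiazat].
/snuhufgutolliud/: /d/ is a voiced obstruent in word-final position, so it devoices to [t]. → [snuhufgutolliut].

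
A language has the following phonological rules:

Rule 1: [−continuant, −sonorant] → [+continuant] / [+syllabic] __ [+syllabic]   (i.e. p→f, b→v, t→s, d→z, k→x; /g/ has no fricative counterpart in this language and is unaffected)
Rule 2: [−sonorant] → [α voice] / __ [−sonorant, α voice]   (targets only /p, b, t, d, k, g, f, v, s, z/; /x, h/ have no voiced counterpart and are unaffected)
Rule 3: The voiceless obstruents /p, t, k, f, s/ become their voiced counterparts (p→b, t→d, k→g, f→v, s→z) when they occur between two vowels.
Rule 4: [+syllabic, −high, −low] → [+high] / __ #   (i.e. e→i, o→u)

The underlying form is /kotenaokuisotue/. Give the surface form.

Rule 1 (intervocalic spirantization): /t/ is a stop between vowels /o/ and /e/, so it spirantizes to the fricative [s]. /k/ is a stop between vowels /o/ and /u/, so it spirantizes to the fricative [x]. /t/ is a stop between vowels /o/ and /u/, so it spirantizes to the fricative [s]. /kotenaokuisotue/ → kosenaoxuisosue.
Rule 2 (regressive voicing assimilation): no segment meets the environment; /kosenaoxuisosue/ is unchanged.
Rule 3 (intervocalic voicing): /s/ is a voiceless obstruent between vowels /o/ and /e/, so it voices to [z]. /s/ is a voiceless obstruent between vowels /i/ and /o/, so it voices to [z]. /s/ is a voiceless obstruent between vowels /o/ and /u/, so it voices to [z]. /kosenaoxuisosue/ → kozenaoxuizozue.
Rule 4 (final vowel raising): /e/ is a mid vowel in word-final position, so it raises to [i]. /kozenaoxuizozue/ → kozenaoxuizozui.

kozenaoxuizozui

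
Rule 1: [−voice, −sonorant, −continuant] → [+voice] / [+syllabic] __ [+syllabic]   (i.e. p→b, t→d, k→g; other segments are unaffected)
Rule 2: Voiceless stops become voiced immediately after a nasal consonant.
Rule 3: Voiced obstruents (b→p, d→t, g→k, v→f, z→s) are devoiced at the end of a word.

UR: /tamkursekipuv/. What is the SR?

Rule 1 (intervocalic voicing): /k/ is a voiceless stop between vowels /e/ and /i/, so it voices to [g]. /p/ is a voiceless stop between vowels /i/ and /u/, so it voices to [b]. /tamkursekipuv/ → tamkursegibuv.
Rule 2 (post-nasal voicing): /k/ is a voiceless stop immediately after the nasal /m/, so it voices to [g]. /tamkursegibuv/ → tamgursegibuv.
Rule 3 (final devoicing): /v/ is a voiced obstruent in word-final position, so it devoices to [f]. /tamgursegibuv/ → tamgursegibuf.

tamgursegibuf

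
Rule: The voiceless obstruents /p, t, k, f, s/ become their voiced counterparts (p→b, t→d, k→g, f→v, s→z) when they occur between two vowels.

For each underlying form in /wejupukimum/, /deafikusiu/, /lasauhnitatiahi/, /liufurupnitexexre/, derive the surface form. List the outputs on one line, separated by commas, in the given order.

wejubugimum, deaviguziu, lazauhnidadiahi, liuvurupnidexexre

/wejupukimum/: /p/ is a voiceless obstruent between vowels /u/ and /u/, so it voices to [b]. /k/ is a voiceless obstruent between vowels /u/ and /i/, so it voices to [g]. → [wejubugimum].
/deafikusiu/: /f/ is a voiceless obstruent between vowels /a/ and /i/, so it voices to [v]. /k/ is a voiceless obstruent between vowels /i/ and /u/, so it voices to [g]. /s/ is a voiceless obstruent between vowels /u/ and /i/, so it voices to [z]. → [deaviguziu].
/lasauhnitatiahi/: /s/ is a voiceless obstruent between vowels /a/ and /a/, so it voices to [z]. /t/ is a voiceless obstruent between vowels /i/ and /a/, so it voices to [d]. /t/ is a voiceless obstruent between vowels /a/ and /i/, so it voices to [d]. → [lazauhnidadiahi].
/liufurupnitexexre/: /f/ is a voiceless obstruent between vowels /u/ and /u/, so it voices to [v]. /t/ is a voiceless obstruent between vowels /i/ and /e/, so it voices to [d]. → [liuvurupnidexexre].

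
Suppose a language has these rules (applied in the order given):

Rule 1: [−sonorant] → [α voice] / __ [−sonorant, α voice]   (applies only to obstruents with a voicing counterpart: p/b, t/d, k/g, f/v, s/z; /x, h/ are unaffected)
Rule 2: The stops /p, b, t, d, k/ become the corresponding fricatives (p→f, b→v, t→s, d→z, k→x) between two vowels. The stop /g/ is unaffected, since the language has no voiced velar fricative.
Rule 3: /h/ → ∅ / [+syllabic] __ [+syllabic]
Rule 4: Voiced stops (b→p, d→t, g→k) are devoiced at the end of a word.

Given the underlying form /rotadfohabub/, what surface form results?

rosatfoavup

Rule 1 (regressive voicing assimilation): /d/ precedes the voiceless obstruent /f/, so it devoices to [t] by assimilation. /rotadfohabub/ → rotatfohabub.
Rule 2 (intervocalic spirantization): /t/ is a stop between vowels /o/ and /a/, so it spirantizes to the fricative [s]. /b/ is a stop between vowels /a/ and /u/, so it spirantizes to the fricative [v]. /rotatfohabub/ → rosatfohavub.
Rule 3 (intervocalic h-deletion): /h/ occurs between vowels /o/ and /a/, so it deletes. /rosatfohavub/ → rosatfoavub.
Rule 4 (final devoicing): /b/ is a voiced stop in word-final position, so it devoices to [p]. /rosatfoavub/ → rosatfoavup.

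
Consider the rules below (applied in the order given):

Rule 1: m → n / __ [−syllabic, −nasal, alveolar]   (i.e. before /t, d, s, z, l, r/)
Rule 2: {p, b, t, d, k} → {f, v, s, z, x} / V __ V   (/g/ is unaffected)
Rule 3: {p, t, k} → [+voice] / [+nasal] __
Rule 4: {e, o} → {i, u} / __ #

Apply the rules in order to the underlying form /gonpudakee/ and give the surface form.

gonbuzaxei

Rule 1 (nasal place assimilation): no segment meets the environment; /gonpudakee/ is unchanged.
Rule 2 (intervocalic spirantization): /d/ is a stop between vowels /u/ and /a/, so it spirantizes to the fricative [z]. /k/ is a stop between vowels /a/ and /e/, so it spirantizes to the fricative [x]. /gonpudakee/ → gonpuzaxee.
Rule 3 (post-nasal voicing): /p/ is a voiceless stop immediately after the nasal /n/, so it voices to [b]. /gonpuzaxee/ → gonbuzaxee.
Rule 4 (final vowel raising): /e/ is a mid vowel in word-final position, so it raises to [i]. /gonbuzaxee/ → gonbuzaxei.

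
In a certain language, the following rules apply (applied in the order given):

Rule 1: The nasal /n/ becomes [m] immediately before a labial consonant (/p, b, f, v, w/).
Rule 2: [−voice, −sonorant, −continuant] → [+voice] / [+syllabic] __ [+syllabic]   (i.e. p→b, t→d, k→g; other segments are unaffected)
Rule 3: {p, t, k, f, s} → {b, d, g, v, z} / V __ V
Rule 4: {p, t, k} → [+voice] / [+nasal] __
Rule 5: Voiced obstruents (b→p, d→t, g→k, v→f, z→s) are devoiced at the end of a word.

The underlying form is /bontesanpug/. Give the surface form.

bondezambuk

Rule 1 (nasal place assimilation): /n/ precedes the labial consonant /p/, so it assimilates in place to [m]. /bontesanpug/ → bontesampug.
Rule 2 (intervocalic voicing): no segment meets the environment; /bontesampug/ is unchanged.
Rule 3 (intervocalic voicing): /s/ is a voiceless obstruent between vowels /e/ and /a/, so it voices to [z]. /bontesampug/ → bontezampug.
Rule 4 (post-nasal voicing): /t/ is a voiceless stop immediately after the nasal /n/, so it voices to [d]. /p/ is a voiceless stop immediately after the nasal /m/, so it voices to [b]. /bontezampug/ → bondezambug.
Rule 5 (final devoicing): /g/ is a voiced obstruent in word-final position, so it devoices to [k]. /bondezambug/ → bondezambuk.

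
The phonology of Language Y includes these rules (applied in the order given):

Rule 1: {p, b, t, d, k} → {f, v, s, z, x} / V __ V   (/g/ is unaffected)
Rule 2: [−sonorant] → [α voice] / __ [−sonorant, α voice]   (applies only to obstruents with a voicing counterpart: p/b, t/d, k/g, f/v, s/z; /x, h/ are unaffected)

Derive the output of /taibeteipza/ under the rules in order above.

Rule 1 (intervocalic spirantization): /b/ is a stop between vowels /i/ and /e/, so it spirantizes to the fricative [v]. /t/ is a stop between vowels /e/ and /e/, so it spirantizes to the fricative [s]. /taibeteipza/ → taiveseipza.
Rule 2 (regressive voicing assimilation): /p/ precedes the voiced obstruent /z/, so it voices to [b] by assimilation. /taiveseipza/ → taiveseibza.

taiveseibza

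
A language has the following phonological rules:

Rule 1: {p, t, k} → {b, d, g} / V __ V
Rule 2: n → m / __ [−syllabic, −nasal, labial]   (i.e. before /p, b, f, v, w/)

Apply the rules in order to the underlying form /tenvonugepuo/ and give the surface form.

temvonugebuo

Rule 1 (intervocalic voicing): /p/ is a voiceless stop between vowels /e/ and /u/, so it voices to [b]. /tenvonugepuo/ → tenvonugebuo.
Rule 2 (nasal place assimilation): /n/ precedes the labial consonant /v/, so it assimilates in place to [m]. /tenvonugebuo/ → temvonugebuo.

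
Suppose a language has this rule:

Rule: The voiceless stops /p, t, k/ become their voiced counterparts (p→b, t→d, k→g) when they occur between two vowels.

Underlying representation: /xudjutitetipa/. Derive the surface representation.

xudjudidediba

/t/ is a voiceless stop between vowels /u/ and /i/, so it voices to [d].
/t/ is a voiceless stop between vowels /i/ and /e/, so it voices to [d].
/t/ is a voiceless stop between vowels /e/ and /i/, so it voices to [d].
/p/ is a voiceless stop between vowels /i/ and /a/, so it voices to [b].
Surface form: [xudjudidediba].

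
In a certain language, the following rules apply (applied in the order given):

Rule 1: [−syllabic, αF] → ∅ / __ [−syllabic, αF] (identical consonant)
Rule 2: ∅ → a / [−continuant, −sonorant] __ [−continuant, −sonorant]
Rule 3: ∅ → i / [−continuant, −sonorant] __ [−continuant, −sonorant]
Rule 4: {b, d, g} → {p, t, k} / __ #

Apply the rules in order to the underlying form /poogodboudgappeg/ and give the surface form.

poogodaboudagapek

Rule 1 (degemination): /pp/ is a geminate; the first /p/ deletes. /poogodboudgappeg/ → poogodboudgapeg.
Rule 2 (stop-cluster a-epenthesis): /d/ and /b/ form a stop–stop cluster, so [a] is inserted between them. /d/ and /g/ form a stop–stop cluster, so [a] is inserted between them. /poogodboudgapeg/ → poogodaboudagapeg.
Rule 3 (stop-cluster i-epenthesis): no segment meets the environment; /poogodaboudagapeg/ is unchanged.
Rule 4 (final devoicing): /g/ is a voiced stop in word-final position, so it devoices to [k]. /poogodaboudagapeg/ → poogodaboudagapek.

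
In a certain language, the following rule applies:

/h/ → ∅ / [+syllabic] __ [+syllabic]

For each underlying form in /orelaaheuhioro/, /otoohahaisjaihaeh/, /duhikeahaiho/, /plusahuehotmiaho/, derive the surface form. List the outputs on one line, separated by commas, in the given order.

orelaaeuioro, otooaaisjaiaeh, duikeaaio, plusaueotmiao

/orelaaheuhioro/: /h/ occurs between vowels /a/ and /e/, so it deletes. /h/ occurs between vowels /u/ and /i/, so it deletes. → [orelaaeuioro].
/otoohahaisjaihaeh/: /h/ occurs between vowels /o/ and /a/, so it deletes. /h/ occurs between vowels /a/ and /a/, so it deletes. /h/ occurs between vowels /i/ and /a/, so it deletes. → [otooaaisjaiaeh].
/duhikeahaiho/: /h/ occurs between vowels /u/ and /i/, so it deletes. /h/ occurs between vowels /a/ and /a/, so it deletes. /h/ occurs between vowels /i/ and /o/, so it deletes. → [duikeaaio].
/plusahuehotmiaho/: /h/ occurs between vowels /a/ and /u/, so it deletes. /h/ occurs between vowels /e/ and /o/, so it deletes. /h/ occurs between vowels /a/ and /o/, so it deletes. → [plusaueotmiao].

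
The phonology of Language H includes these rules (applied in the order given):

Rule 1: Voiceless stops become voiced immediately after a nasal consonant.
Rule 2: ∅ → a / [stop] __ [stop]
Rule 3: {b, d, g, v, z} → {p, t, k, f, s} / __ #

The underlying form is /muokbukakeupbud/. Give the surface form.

muokabukakeupabut

Rule 1 (post-nasal voicing): no segment meets the environment; /muokbukakeupbud/ is unchanged.
Rule 2 (stop-cluster a-epenthesis): /k/ and /b/ form a stop–stop cluster, so [a] is inserted between them. /p/ and /b/ form a stop–stop cluster, so [a] is inserted between them. /muokbukakeupbud/ → muokabukakeupabud.
Rule 3 (final devoicing): /d/ is a voiced obstruent in word-final position, so it devoices to [t]. /muokabukakeupabud/ → muokabukakeupabut.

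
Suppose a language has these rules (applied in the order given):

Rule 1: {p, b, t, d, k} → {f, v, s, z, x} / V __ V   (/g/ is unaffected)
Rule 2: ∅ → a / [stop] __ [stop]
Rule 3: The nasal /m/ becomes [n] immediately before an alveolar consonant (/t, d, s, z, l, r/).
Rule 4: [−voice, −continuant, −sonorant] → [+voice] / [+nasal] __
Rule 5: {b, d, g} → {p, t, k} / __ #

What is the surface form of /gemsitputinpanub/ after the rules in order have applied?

Rule 1 (intervocalic spirantization): /t/ is a stop between vowels /u/ and /i/, so it spirantizes to the fricative [s]. /gemsitputinpanub/ → gemsitpusinpanub.
Rule 2 (stop-cluster a-epenthesis): /t/ and /p/ form a stop–stop cluster, so [a] is inserted between them. /gemsitpusinpanub/ → gemsitapusinpanub.
Rule 3 (nasal place assimilation): /m/ precedes the alveolar consonant /s/, so it assimilates in place to [n]. /gemsitapusinpanub/ → gensitapusinpanub.
Rule 4 (post-nasal voicing): /p/ is a voiceless stop immediately after the nasal /n/, so it voices to [b]. /gensitapusinpanub/ → gensitapusinbanub.
Rule 5 (final devoicing): /b/ is a voiced stop in word-final position, so it devoices to [p]. /gensitapusinbanub/ → gensitapusinbanup.

gensitapusinbanup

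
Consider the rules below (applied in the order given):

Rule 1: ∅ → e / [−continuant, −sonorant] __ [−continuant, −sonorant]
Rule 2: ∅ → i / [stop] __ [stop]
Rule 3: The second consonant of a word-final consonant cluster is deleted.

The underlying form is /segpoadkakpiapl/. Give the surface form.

segepoadekakepiap

Rule 1 (stop-cluster e-epenthesis): /g/ and /p/ form a stop–stop cluster, so [e] is inserted between them. /d/ and /k/ form a stop–stop cluster, so [e] is inserted between them. /k/ and /p/ form a stop–stop cluster, so [e] is inserted between them. /segpoadkakpiapl/ → segepoadekakepiapl.
Rule 2 (stop-cluster i-epenthesis): no segment meets the environment; /segepoadekakepiapl/ is unchanged.
Rule 3 (final cluster simplification): /l/ is the second consonant of a word-final cluster /pl/, so it deletes. /segepoadekakepiapl/ → segepoadekakepiap.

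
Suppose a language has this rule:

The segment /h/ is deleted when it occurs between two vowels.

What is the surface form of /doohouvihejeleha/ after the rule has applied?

/h/ occurs between vowels /o/ and /o/, so it deletes.
/h/ occurs between vowels /i/ and /e/, so it deletes.
/h/ occurs between vowels /e/ and /a/, so it deletes.
Surface form: [dooouviejelea].

dooouviejelea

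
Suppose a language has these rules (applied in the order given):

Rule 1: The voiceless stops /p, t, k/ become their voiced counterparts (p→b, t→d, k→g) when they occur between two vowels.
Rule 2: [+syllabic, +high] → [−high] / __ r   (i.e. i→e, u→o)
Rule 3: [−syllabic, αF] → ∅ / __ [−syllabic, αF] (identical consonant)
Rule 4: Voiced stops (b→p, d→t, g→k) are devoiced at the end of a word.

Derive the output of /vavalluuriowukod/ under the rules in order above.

Rule 1 (intervocalic voicing): /k/ is a voiceless stop between vowels /u/ and /o/, so it voices to [g]. /vavalluuriowukod/ → vavalluuriowugod.
Rule 2 (pre-rhotic lowering): /u/ is a high vowel immediately before /r/, so it lowers to [o]. /vavalluuriowugod/ → vavalluoriowugod.
Rule 3 (degemination): /ll/ is a geminate; the first /l/ deletes. /vavalluoriowugod/ → vavaluoriowugod.
Rule 4 (final devoicing): /d/ is a voiced stop in word-final position, so it devoices to [t]. /vavaluoriowugod/ → vavaluoriowugot.

vavaluoriowugot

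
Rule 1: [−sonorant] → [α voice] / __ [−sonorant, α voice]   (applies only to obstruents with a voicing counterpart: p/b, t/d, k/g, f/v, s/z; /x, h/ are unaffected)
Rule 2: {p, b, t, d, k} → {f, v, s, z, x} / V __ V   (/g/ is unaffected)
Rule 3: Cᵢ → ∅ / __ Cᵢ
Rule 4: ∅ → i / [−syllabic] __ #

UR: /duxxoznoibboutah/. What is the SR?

Rule 1 (regressive voicing assimilation): no segment meets the environment; /duxxoznoibboutah/ is unchanged.
Rule 2 (intervocalic spirantization): /t/ is a stop between vowels /u/ and /a/, so it spirantizes to the fricative [s]. /duxxoznoibboutah/ → duxxoznoibbousah.
Rule 3 (degemination): /xx/ is a geminate; the first /x/ deletes. /bb/ is a geminate; the first /b/ deletes. /duxxoznoibbousah/ → duxoznoibousah.
Rule 4 (final i-epenthesis): the form ends in the consonant /h/, so [i] is inserted word-finally. /duxoznoibousah/ → duxoznoibousahi.

duxoznoibousahi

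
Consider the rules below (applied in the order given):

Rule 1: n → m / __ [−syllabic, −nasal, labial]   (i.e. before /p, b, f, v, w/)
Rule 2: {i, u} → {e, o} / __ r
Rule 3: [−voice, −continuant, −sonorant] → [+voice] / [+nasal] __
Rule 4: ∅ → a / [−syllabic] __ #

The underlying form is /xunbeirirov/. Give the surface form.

Rule 1 (nasal place assimilation): /n/ precedes the labial consonant /b/, so it assimilates in place to [m]. /xunbeirirov/ → xumbeirirov.
Rule 2 (pre-rhotic lowering): /i/ is a high vowel immediately before /r/, so it lowers to [e]. /i/ is a high vowel immediately before /r/, so it lowers to [e]. /xumbeirirov/ → xumbeererov.
Rule 3 (post-nasal voicing): no segment meets the environment; /xumbeererov/ is unchanged.
Rule 4 (final a-epenthesis): the form ends in the consonant /v/, so [a] is inserted word-finally. /xumbeererov/ → xumbeererova.

xumbeererova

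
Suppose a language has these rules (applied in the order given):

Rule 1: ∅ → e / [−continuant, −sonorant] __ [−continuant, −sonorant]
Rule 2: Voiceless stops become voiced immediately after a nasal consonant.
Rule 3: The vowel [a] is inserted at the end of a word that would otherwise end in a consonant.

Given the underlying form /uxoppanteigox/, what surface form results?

uxopepandeigoxa

Rule 1 (stop-cluster e-epenthesis): /p/ and /p/ form a stop–stop cluster, so [e] is inserted between them. /uxoppanteigox/ → uxopepanteigox.
Rule 2 (post-nasal voicing): /t/ is a voiceless stop immediately after the nasal /n/, so it voices to [d]. /uxopepanteigox/ → uxopepandeigox.
Rule 3 (final a-epenthesis): the form ends in the consonant /x/, so [a] is inserted word-finally. /uxopepandeigox/ → uxopepandeigoxa.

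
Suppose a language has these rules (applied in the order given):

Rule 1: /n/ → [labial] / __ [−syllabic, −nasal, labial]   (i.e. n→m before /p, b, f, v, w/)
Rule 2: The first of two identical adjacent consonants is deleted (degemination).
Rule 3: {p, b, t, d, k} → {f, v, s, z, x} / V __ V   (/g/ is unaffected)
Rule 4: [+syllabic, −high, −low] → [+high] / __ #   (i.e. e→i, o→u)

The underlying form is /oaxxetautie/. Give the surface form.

Rule 1 (nasal place assimilation): no segment meets the environment; /oaxxetautie/ is unchanged.
Rule 2 (degemination): /xx/ is a geminate; the first /x/ deletes. /oaxxetautie/ → oaxetautie.
Rule 3 (intervocalic spirantization): /t/ is a stop between vowels /e/ and /a/, so it spirantizes to the fricative [s]. /t/ is a stop between vowels /u/ and /i/, so it spirantizes to the fricative [s]. /oaxetautie/ → oaxesausie.
Rule 4 (final vowel raising): /e/ is a mid vowel in word-final position, so it raises to [i]. /oaxesausie/ → oaxesausii.

oaxesausii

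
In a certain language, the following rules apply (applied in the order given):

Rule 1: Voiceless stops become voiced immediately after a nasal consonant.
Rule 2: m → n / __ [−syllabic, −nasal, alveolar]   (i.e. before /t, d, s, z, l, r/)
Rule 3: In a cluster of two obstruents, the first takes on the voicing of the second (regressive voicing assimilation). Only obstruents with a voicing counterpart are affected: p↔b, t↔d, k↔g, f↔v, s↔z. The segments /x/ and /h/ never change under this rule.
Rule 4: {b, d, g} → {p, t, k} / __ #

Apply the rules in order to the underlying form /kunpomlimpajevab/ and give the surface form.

kunbonlimbajevap

Rule 1 (post-nasal voicing): /p/ is a voiceless stop immediately after the nasal /n/, so it voices to [b]. /p/ is a voiceless stop immediately after the nasal /m/, so it voices to [b]. /kunpomlimpajevab/ → kunbomlimbajevab.
Rule 2 (nasal place assimilation): /m/ precedes the alveolar consonant /l/, so it assimilates in place to [n]. /kunbomlimbajevab/ → kunbonlimbajevab.
Rule 3 (regressive voicing assimilation): no segment meets the environment; /kunbonlimbajevab/ is unchanged.
Rule 4 (final devoicing): /b/ is a voiced stop in word-final position, so it devoices to [p]. /kunbonlimbajevab/ → kunbonlimbajevap.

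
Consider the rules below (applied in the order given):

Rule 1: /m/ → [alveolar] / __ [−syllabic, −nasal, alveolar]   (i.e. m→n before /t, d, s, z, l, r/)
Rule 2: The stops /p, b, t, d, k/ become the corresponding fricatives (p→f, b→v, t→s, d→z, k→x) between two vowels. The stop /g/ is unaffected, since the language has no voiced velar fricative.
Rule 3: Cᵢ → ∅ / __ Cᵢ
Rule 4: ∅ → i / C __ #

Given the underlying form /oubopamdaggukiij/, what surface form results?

ouvofandaguxiiji

Rule 1 (nasal place assimilation): /m/ precedes the alveolar consonant /d/, so it assimilates in place to [n]. /oubopamdaggukiij/ → oubopandaggukiij.
Rule 2 (intervocalic spirantization): /b/ is a stop between vowels /u/ and /o/, so it spirantizes to the fricative [v]. /p/ is a stop between vowels /o/ and /a/, so it spirantizes to the fricative [f]. /k/ is a stop between vowels /u/ and /i/, so it spirantizes to the fricative [x]. /oubopandaggukiij/ → ouvofandagguxiij.
Rule 3 (degemination): /gg/ is a geminate; the first /g/ deletes. /ouvofandagguxiij/ → ouvofandaguxiij.
Rule 4 (final i-epenthesis): the form ends in the consonant /j/, so [i] is inserted word-finally. /ouvofandaguxiij/ → ouvofandaguxiiji.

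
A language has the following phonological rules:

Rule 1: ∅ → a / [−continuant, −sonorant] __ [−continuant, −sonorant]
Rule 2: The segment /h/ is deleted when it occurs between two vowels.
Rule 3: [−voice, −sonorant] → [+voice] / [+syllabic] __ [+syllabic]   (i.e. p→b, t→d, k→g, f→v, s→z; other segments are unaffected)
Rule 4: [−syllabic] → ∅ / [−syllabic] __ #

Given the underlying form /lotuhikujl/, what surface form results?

Rule 1 (stop-cluster a-epenthesis): no segment meets the environment; /lotuhikujl/ is unchanged.
Rule 2 (intervocalic h-deletion): /h/ occurs between vowels /u/ and /i/, so it deletes. /lotuhikujl/ → lotuikujl.
Rule 3 (intervocalic voicing): /t/ is a voiceless obstruent between vowels /o/ and /u/, so it voices to [d]. /k/ is a voiceless obstruent between vowels /i/ and /u/, so it voices to [g]. /lotuikujl/ → loduigujl.
Rule 4 (final cluster simplification): /l/ is the second consonant of a word-final cluster /jl/, so it deletes. /loduigujl/ → loduiguj.

loduiguj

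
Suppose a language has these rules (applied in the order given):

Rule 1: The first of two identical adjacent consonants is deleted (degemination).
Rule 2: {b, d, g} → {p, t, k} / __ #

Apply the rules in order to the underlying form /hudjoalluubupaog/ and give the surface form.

Rule 1 (degemination): /ll/ is a geminate; the first /l/ deletes. /hudjoalluubupaog/ → hudjoaluubupaog.
Rule 2 (final devoicing): /g/ is a voiced stop in word-final position, so it devoices to [k]. /hudjoaluubupaog/ → hudjoaluubupaok.

hudjoaluubupaok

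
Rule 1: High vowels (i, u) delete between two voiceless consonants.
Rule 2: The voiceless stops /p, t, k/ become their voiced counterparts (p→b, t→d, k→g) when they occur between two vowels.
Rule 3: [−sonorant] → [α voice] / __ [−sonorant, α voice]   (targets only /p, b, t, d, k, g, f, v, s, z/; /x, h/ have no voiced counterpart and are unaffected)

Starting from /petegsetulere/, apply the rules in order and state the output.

Rule 1 (high vowel syncope): no segment meets the environment; /petegsetulere/ is unchanged.
Rule 2 (intervocalic voicing): /t/ is a voiceless stop between vowels /e/ and /e/, so it voices to [d]. /t/ is a voiceless stop between vowels /e/ and /u/, so it voices to [d]. /petegsetulere/ → pedegsedulere.
Rule 3 (regressive voicing assimilation): /g/ precedes the voiceless obstruent /s/, so it devoices to [k] by assimilation. /pedegsedulere/ → pedeksedulere.

pedeksedulere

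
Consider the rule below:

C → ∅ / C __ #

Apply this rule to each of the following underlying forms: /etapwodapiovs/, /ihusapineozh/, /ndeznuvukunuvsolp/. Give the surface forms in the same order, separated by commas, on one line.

etapwodapiov, ihusapineoz, ndeznuvukunuvsol

/etapwodapiovs/: /s/ is the second consonant of a word-final cluster /vs/, so it deletes. → [etapwodapiov].
/ihusapineozh/: /h/ is the second consonant of a word-final cluster /zh/, so it deletes. → [ihusapineoz].
/ndeznuvukunuvsolp/: /p/ is the second consonant of a word-final cluster /lp/, so it deletes. → [ndeznuvukunuvsol].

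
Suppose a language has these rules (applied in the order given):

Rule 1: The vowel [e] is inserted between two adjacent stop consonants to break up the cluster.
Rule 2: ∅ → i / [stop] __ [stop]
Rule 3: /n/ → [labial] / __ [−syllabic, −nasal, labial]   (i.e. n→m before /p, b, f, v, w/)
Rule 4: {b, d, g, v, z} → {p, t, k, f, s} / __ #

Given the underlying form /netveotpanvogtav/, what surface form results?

netveotepamvogetaf

Rule 1 (stop-cluster e-epenthesis): /t/ and /p/ form a stop–stop cluster, so [e] is inserted between them. /g/ and /t/ form a stop–stop cluster, so [e] is inserted between them. /netveotpanvogtav/ → netveotepanvogetav.
Rule 2 (stop-cluster i-epenthesis): no segment meets the environment; /netveotepanvogetav/ is unchanged.
Rule 3 (nasal place assimilation): /n/ precedes the labial consonant /v/, so it assimilates in place to [m]. /netveotepanvogetav/ → netveotepamvogetav.
Rule 4 (final devoicing): /v/ is a voiced obstruent in word-final position, so it devoices to [f]. /netveotepamvogetav/ → netveotepamvogetaf.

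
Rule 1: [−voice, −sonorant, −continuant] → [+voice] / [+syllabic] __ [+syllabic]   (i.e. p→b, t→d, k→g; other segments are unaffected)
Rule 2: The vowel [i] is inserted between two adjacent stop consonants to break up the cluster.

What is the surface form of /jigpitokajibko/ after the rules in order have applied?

Rule 1 (intervocalic voicing): /t/ is a voiceless stop between vowels /i/ and /o/, so it voices to [d]. /k/ is a voiceless stop between vowels /o/ and /a/, so it voices to [g]. /jigpitokajibko/ → jigpidogajibko.
Rule 2 (stop-cluster i-epenthesis): /g/ and /p/ form a stop–stop cluster, so [i] is inserted between them. /b/ and /k/ form a stop–stop cluster, so [i] is inserted between them. /jigpidogajibko/ → jigipidogajibiko.

jigipidogajibiko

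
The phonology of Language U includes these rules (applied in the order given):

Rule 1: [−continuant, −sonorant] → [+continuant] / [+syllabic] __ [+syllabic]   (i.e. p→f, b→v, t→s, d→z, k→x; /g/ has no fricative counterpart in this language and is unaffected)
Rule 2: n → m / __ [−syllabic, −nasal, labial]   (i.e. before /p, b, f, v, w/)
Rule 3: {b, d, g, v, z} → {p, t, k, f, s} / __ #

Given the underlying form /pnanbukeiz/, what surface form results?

pnambuxeis

Rule 1 (intervocalic spirantization): /k/ is a stop between vowels /u/ and /e/, so it spirantizes to the fricative [x]. /pnanbukeiz/ → pnanbuxeiz.
Rule 2 (nasal place assimilation): /n/ precedes the labial consonant /b/, so it assimilates in place to [m]. /pnanbuxeiz/ → pnambuxeiz.
Rule 3 (final devoicing): /z/ is a voiced obstruent in word-final position, so it devoices to [s]. /pnambuxeiz/ → pnambuxeis.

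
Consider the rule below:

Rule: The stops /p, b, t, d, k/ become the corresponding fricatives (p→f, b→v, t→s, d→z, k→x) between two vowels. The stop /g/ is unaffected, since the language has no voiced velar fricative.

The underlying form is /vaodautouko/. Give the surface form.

/d/ is a stop between vowels /o/ and /a/, so it spirantizes to the fricative [z].
/t/ is a stop between vowels /u/ and /o/, so it spirantizes to the fricative [s].
/k/ is a stop between vowels /u/ and /o/, so it spirantizes to the fricative [x].
Surface form: [vaozausouxo].

vaozausouxo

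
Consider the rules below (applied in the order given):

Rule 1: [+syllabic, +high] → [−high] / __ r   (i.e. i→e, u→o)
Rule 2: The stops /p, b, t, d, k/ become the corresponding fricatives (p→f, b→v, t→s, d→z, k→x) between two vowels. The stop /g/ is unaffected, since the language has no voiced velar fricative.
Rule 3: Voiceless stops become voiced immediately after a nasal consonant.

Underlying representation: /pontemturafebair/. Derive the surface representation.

Rule 1 (pre-rhotic lowering): /u/ is a high vowel immediately before /r/, so it lowers to [o]. /i/ is a high vowel immediately before /r/, so it lowers to [e]. /pontemturafebair/ → pontemtorafebaer.
Rule 2 (intervocalic spirantization): /b/ is a stop between vowels /e/ and /a/, so it spirantizes to the fricative [v]. /pontemtorafebaer/ → pontemtorafevaer.
Rule 3 (post-nasal voicing): /t/ is a voiceless stop immediately after the nasal /n/, so it voices to [d]. /t/ is a voiceless stop immediately after the nasal /m/, so it voices to [d]. /pontemtorafevaer/ → pondemdorafevaer.

pondemdorafevaer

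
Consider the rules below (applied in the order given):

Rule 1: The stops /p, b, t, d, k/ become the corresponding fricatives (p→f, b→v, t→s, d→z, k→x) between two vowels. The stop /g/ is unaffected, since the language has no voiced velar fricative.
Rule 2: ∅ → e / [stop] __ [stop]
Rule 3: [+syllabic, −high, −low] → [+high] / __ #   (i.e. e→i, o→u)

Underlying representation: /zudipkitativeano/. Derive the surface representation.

Rule 1 (intervocalic spirantization): /d/ is a stop between vowels /u/ and /i/, so it spirantizes to the fricative [z]. /t/ is a stop between vowels /i/ and /a/, so it spirantizes to the fricative [s]. /t/ is a stop between vowels /a/ and /i/, so it spirantizes to the fricative [s]. /zudipkitativeano/ → zuzipkisasiveano.
Rule 2 (stop-cluster e-epenthesis): /p/ and /k/ form a stop–stop cluster, so [e] is inserted between them. /zuzipkisasiveano/ → zuzipekisasiveano.
Rule 3 (final vowel raising): /o/ is a mid vowel in word-final position, so it raises to [u]. /zuzipekisasiveano/ → zuzipekisasiveanu.

zuzipekisasiveanu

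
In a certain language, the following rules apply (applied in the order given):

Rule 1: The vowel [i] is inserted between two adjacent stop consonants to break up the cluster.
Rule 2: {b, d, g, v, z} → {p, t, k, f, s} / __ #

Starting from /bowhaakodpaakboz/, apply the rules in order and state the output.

bowhaakodipaakibos

Rule 1 (stop-cluster i-epenthesis): /d/ and /p/ form a stop–stop cluster, so [i] is inserted between them. /k/ and /b/ form a stop–stop cluster, so [i] is inserted between them. /bowhaakodpaakboz/ → bowhaakodipaakiboz.
Rule 2 (final devoicing): /z/ is a voiced obstruent in word-final position, so it devoices to [s]. /bowhaakodipaakiboz/ → bowhaakodipaakibos.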